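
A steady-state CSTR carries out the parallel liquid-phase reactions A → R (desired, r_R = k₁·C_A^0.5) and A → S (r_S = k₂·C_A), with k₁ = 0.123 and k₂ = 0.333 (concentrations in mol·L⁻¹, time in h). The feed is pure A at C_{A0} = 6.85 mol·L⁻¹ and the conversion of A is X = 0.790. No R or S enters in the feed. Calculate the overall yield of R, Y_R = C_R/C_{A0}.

Exit C_A = C_{A0}(1−X) = 6.85×0.210 = 1.438 mol·L⁻¹.
In a CSTR the entire volume is at exit conditions, so r_R = 0.123×1.438^0.5 = 0.1475 and r_S = 0.333×1.438 = 0.4790.
Fraction of consumed A going to R: r_R/(r_R+r_S) = 0.2355.
C_R = 0.2355·C_{A0}·X = 0.2355×6.85×0.790 = 1.27 mol·L⁻¹; Y_R = C_R/C_{A0} = 0.186.

0.186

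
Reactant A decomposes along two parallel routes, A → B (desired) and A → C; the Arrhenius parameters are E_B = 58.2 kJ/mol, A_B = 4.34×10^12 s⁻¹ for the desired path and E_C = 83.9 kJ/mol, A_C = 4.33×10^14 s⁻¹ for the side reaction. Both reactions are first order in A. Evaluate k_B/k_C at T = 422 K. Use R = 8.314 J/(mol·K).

k_B/k_C = (A_B/A_C)·exp[−(E_B−E_C)/(RT)] = (A_B/A_C)·exp[(E_C−E_B)/(RT)].
(E_C−E_B)/(RT) = (83.9−58.2)×10³/(8.314×422) = 25700/3509 = 7.325.
k_B/k_C = (4.34×10^12/4.33×10^14)·exp(7.325) = 0.01002 × 1518 = 15.2.

15.2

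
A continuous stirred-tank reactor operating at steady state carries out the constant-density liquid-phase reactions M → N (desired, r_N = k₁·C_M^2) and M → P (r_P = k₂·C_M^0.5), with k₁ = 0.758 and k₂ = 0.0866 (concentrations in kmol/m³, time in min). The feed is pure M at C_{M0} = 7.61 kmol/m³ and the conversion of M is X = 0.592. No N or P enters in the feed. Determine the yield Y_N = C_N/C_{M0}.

Exit C_M = C_{M0}(1−X) = 7.61×0.408 = 3.105 kmol/m³.
Rates in a CSTR are evaluated at the outlet concentration: r_N = 0.758×3.105^2 = 7.307, r_P = 0.0866×3.105^0.5 = 0.1526.
Fraction of consumed M going to N: r_N/(r_N+r_P) = 0.9795.
C_N = 0.9795·C_{M0}·X = 0.9795×7.61×0.592 = 4.41 kmol/m³; Y_N = C_N/C_{M0} = 0.580.

0.580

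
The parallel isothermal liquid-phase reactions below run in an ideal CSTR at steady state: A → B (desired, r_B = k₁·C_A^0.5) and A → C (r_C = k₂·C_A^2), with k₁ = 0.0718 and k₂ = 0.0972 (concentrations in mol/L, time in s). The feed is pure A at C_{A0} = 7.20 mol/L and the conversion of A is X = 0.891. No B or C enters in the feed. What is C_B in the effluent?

Exit C_A = C_{A0}(1−X) = 7.20×0.109 = 0.7848 mol/L.
A CSTR operates uniformly at the exit composition, giving r_B = 0.06361 and r_C = 0.05987 (each k·C_A^n at C_A = 0.7848).
Fraction of consumed A going to B: r_B/(r_B+r_C) = 0.5151.
C_B = 0.5151·C_{A0}·X = 0.5151×7.20×0.891 = 3.30 mol/L.

3.30 mol/L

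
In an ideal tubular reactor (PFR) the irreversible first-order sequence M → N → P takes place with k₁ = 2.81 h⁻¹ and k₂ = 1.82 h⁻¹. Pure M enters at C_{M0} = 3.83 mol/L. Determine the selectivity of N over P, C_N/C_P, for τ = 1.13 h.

0.342

The intermediate concentration in a first-order A→B→C sequence is C_N = k₁C_{M0}(e^(−k₁τ) − e^(−k₂τ))/(k₂−k₁).
e^(−k₁τ) = e^(−2.81×1.13) = e^(−3.175) = 0.04178; e^(−k₂τ) = e^(−2.057) = 0.1279.
C_N = 2.81×3.83/(1.82−2.81) × (0.04178−0.1279) = (-10.87)×(-0.08611) = 0.9361 mol/L.
C_M = C_{M0}e^(−k₁τ) = 0.1600 mol/L, so C_P = C_{M0}−C_M−C_N = 2.734 mol/L; C_N/C_P = 0.342.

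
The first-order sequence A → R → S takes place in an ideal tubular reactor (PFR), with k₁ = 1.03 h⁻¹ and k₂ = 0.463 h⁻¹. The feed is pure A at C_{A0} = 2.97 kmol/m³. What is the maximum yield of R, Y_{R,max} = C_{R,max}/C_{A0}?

0.521

At the optimum, C_{R,max}/C_{A0} = (k₁/k₂)^[k₂/(k₂−k₁)].
= (1.03/0.463)^(0.463/(0.463−1.03)) = (2.225)^(-0.8166) = 0.5205.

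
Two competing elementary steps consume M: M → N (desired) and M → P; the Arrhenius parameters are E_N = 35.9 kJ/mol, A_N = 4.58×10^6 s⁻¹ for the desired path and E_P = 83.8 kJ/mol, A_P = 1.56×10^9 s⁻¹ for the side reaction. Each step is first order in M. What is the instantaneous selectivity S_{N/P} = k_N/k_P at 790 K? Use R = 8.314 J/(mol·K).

Since both paths have the same order in M, the concentration cancels and S_{N/P} = k_N/k_P = (A_N/A_P)·exp[(E_P−E_N)/(RT)].
(E_P−E_N)/(RT) = (83.8−35.9)×10³/(8.314×790) = 47900/6568 = 7.293.
k_N/k_P = (4.58×10^6/1.56×10^9)·exp(7.293) = 0.002936 × 1470 = 4.32.
Since E_N < E_P, lowering the temperature improves selectivity toward N.

4.32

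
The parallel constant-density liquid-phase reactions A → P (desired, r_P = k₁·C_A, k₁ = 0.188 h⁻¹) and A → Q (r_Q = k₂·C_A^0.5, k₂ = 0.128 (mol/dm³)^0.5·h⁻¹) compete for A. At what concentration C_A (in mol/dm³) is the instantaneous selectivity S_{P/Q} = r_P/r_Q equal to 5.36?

13.3 mol/dm³

S_{P/Q} = (k₁/k₂)·C_A^0.5 ⇒ C_A = (S·k₂/k₁)^(2).
= (5.36×0.128/0.188)^(2) = (3.649)^(2) = 13.3 mol/dm³.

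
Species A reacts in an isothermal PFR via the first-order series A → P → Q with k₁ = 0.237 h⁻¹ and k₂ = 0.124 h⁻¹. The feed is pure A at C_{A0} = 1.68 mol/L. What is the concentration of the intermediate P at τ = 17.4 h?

Solving the coupled first-order balances gives C_P(τ) = [k₁/(k₂−k₁)]·C_{A0}·(e^(−k₁τ) − e^(−k₂τ)).
e^(−k₁τ) = e^(−0.237×17.4) = e^(−4.124) = 0.01618; e^(−k₂τ) = e^(−2.158) = 0.1156.
C_P = 0.237×1.68/(0.124−0.237) × (0.01618−0.1156) = (-3.524)×(-0.09942) = 0.3503 mol/L.

0.350 mol/L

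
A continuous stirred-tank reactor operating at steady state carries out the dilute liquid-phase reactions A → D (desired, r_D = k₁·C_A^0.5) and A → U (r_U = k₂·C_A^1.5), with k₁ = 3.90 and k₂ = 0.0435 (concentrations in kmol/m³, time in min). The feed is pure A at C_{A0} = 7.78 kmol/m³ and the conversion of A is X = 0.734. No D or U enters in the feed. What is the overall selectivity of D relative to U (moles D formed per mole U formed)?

Exit C_A = C_{A0}(1−X) = 7.78×0.266 = 2.069 kmol/m³.
A CSTR operates uniformly at the exit composition, giving r_D = 5.610 and r_U = 0.1295 (each k·C_A^n at C_A = 2.069).
Overall selectivity = C_D/C_U = r_Dτ/(r_Uτ) = r_D/r_U = 43.3.

43.3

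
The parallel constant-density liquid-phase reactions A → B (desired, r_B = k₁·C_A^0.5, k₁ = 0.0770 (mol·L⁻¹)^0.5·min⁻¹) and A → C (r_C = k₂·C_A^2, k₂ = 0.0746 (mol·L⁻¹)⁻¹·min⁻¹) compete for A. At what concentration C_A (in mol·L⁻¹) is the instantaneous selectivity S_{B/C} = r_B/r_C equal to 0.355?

2.04 mol·L⁻¹

S_{B/C} = (k₁/k₂)·C_A^-1.5 ⇒ C_A = (S·k₂/k₁)^(1/(-1.5)).
= (0.355×0.0746/0.0770)^(-0.6667) = (0.3439)^(-0.6667) = 2.04 mol·L⁻¹.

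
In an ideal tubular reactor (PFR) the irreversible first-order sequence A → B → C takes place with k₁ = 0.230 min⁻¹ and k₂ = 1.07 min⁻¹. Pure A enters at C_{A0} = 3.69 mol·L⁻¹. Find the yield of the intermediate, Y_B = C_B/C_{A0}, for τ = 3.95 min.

The intermediate concentration in a first-order A→B→C sequence is C_B = k₁C_{A0}(e^(−k₁τ) − e^(−k₂τ))/(k₂−k₁).
e^(−k₁τ) = e^(−0.230×3.95) = e^(−0.9085) = 0.4031; e^(−k₂τ) = e^(−4.227) = 0.01460.
C_B = 0.230×3.69/(1.07−0.230) × (0.4031−0.01460) = 1.010×0.3885 = 0.3925 mol·L⁻¹.
Y_B = C_B/C_{A0} = 0.3925/3.69 = 0.106.

0.106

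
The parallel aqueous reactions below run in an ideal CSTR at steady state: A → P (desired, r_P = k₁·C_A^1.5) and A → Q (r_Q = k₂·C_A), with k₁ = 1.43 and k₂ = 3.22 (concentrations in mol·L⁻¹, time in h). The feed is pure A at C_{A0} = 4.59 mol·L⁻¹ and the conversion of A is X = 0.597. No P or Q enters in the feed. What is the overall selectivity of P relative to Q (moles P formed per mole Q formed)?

0.604

Exit C_A = C_{A0}(1−X) = 4.59×0.403 = 1.850 mol·L⁻¹.
In a CSTR the entire volume is at exit conditions, so r_P = 1.43×1.850^1.5 = 3.598 and r_Q = 3.22×1.850 = 5.956.
Overall selectivity = C_P/C_Q = r_Pτ/(r_Qτ) = r_P/r_Q = 0.604.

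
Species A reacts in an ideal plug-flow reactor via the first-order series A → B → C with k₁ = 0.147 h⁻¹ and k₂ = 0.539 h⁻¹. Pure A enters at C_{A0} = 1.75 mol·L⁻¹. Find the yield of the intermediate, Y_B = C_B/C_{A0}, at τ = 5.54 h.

For first-order series with pure A initially, C_B(τ) = k₁C_{A0}/(k₂−k₁)·(e^(−k₁τ) − e^(−k₂τ)).
e^(−k₁τ) = e^(−0.147×5.54) = e^(−0.8144) = 0.4429; e^(−k₂τ) = e^(−2.986) = 0.05049.
C_B = 0.147×1.75/(0.539−0.147) × (0.4429−0.05049) = 0.6562×0.3924 = 0.2575 mol·L⁻¹.
Y_B = C_B/C_{A0} = 0.2575/1.75 = 0.147.

0.147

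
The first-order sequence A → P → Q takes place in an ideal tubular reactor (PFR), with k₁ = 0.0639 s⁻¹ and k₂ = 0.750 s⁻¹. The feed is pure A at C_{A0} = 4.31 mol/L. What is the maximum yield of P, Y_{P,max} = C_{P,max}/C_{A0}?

0.0677

At the optimum, C_{P,max}/C_{A0} = (k₁/k₂)^[k₂/(k₂−k₁)].
= (0.0639/0.750)^(0.750/(0.750−0.0639)) = (0.08520)^(1.093) = 0.06774.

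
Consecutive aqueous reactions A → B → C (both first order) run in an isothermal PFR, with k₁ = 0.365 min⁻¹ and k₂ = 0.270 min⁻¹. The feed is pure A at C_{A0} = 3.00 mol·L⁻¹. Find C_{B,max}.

Evaluating C_B at τ_opt = ln(k₂/k₁)/(k₂−k₁) gives C_{B,max}/C_{A0} = (k₁/k₂)^[k₂/(k₂−k₁)].
= (0.365/0.270)^(0.270/(0.270−0.365)) = (1.352)^(-2.842) = 0.4245.
C_{B,max} = 0.4245×3.00 = 1.27 mol·L⁻¹.

1.27 mol·L⁻¹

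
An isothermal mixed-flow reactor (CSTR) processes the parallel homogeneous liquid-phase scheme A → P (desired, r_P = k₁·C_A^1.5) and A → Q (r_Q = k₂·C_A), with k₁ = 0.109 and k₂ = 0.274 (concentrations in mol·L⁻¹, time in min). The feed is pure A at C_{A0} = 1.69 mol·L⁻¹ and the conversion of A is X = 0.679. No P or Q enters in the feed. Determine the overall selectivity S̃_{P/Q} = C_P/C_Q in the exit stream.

0.293

Exit C_A = C_{A0}(1−X) = 1.69×0.321 = 0.5425 mol·L⁻¹.
In a CSTR the entire volume is at exit conditions, so r_P = 0.109×0.5425^1.5 = 0.04355 and r_Q = 0.274×0.5425 = 0.1486.
Overall selectivity = C_P/C_Q = r_Pτ/(r_Qτ) = r_P/r_Q = 0.293.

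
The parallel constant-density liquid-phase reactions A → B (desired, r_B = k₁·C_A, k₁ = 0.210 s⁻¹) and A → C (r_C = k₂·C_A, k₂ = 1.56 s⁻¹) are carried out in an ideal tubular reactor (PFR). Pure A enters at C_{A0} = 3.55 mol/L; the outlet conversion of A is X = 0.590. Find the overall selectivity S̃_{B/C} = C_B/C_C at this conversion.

C_A = C_{A0}(1−X) = 1.456 mol/L.
Both paths are first order in A, so the instantaneous fraction to B is constant: dC_B/d(−C_A) = k₁/(k₁+k₂) = 0.1186.
C_B = 0.1186·(C_{A0}−C_A) = 0.1186×2.095 = 0.248 mol/L.
C_C = (C_{A0}−C_A)−C_B = 1.846 mol/L; S̃_{B/C} = 0.2485/1.846 = 0.135.

0.135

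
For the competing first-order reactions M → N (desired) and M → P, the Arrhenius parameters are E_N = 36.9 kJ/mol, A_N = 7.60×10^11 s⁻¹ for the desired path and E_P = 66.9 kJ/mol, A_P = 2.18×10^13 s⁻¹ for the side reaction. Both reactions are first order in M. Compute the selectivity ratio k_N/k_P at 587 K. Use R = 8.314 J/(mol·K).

With equal orders, S_{N/P} = k_N/k_P = (A_N/A_P)·exp[(E_P−E_N)/(RT)].
(E_P−E_N)/(RT) = (66.9−36.9)×10³/(8.314×587) = 30000/4880 = 6.147.
k_N/k_P = (7.60×10^11/2.18×10^13)·exp(6.147) = 0.03486 × 467.4 = 16.3.
Since E_N < E_P, lowering the temperature improves selectivity toward N.

16.3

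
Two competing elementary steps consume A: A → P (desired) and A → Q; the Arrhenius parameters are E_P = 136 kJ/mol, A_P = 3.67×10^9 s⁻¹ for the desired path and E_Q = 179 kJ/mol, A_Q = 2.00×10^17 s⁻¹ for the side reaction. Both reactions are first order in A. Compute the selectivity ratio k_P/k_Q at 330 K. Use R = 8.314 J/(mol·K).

0.118

Since both paths have the same order in A, the concentration cancels and S_{P/Q} = k_P/k_Q = (A_P/A_Q)·exp[(E_Q−E_P)/(RT)].
(E_Q−E_P)/(RT) = (179−136)×10³/(8.314×330) = 43000/2744 = 15.67.
k_P/k_Q = (3.67×10^9/2.00×10^17)·exp(15.67) = 1.835×10^-8 × 6.406×10^6 = 0.118.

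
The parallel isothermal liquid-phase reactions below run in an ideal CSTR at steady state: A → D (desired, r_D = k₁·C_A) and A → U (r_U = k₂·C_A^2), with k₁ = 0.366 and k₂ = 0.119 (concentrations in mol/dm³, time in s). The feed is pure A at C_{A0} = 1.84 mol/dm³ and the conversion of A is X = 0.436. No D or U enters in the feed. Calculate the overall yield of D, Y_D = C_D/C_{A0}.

0.326

Exit C_A = C_{A0}(1−X) = 1.84×0.564 = 1.038 mol/dm³.
A CSTR operates uniformly at the exit composition, giving r_D = 0.3798 and r_U = 0.1282 (each k·C_A^n at C_A = 1.038).
Fraction of consumed A going to D: r_D/(r_D+r_U) = 0.7477.
C_D = 0.7477·C_{A0}·X = 0.7477×1.84×0.436 = 0.600 mol/dm³; Y_D = C_D/C_{A0} = 0.326.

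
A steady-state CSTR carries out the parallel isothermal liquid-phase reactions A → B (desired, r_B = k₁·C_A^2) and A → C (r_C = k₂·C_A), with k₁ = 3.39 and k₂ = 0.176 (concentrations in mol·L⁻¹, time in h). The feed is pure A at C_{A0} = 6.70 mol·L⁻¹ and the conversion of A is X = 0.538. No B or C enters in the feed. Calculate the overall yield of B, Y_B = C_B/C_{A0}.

Exit C_A = C_{A0}(1−X) = 6.70×0.462 = 3.095 mol·L⁻¹.
Rates in a CSTR are evaluated at the outlet concentration: r_B = 3.39×3.095^2 = 32.48, r_C = 0.176×3.095 = 0.5448.
Fraction of consumed A going to B: r_B/(r_B+r_C) = 0.9835.
C_B = 0.9835·C_{A0}·X = 0.9835×6.70×0.538 = 3.55 mol·L⁻¹; Y_B = C_B/C_{A0} = 0.529.

0.529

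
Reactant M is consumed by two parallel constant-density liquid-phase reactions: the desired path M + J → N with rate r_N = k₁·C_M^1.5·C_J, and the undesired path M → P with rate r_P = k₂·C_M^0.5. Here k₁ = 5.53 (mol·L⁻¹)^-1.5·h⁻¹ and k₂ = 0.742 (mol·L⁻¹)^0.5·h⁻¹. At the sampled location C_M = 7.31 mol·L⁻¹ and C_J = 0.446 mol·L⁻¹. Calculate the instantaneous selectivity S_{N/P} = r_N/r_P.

S_{N/P} = r_N/r_P = (k₁·C_M^1.5·C_J)/(k₂·C_M^0.5) = (k₁/k₂)·C_M·C_J.
= (5.53×7.310^1.5×0.4460) / (0.742×7.310^0.5) = 48.75/2.006 = 24.3.
Since the desired path is higher order in M, keeping C_M high (PFR or concentrated feed) favours N.

24.3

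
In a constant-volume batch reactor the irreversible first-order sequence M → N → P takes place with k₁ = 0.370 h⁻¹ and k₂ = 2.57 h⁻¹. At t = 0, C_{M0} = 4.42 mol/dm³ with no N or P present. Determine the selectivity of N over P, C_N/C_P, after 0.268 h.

2.55

Solving the coupled first-order balances gives C_N(t) = [k₁/(k₂−k₁)]·C_{M0}·(e^(−k₁t) − e^(−k₂t)).
e^(−k₁t) = e^(−0.370×0.268) = e^(−0.09916) = 0.9056; e^(−k₂t) = e^(−0.6888) = 0.5022.
C_N = 0.370×4.42/(2.57−0.370) × (0.9056−0.5022) = 0.7434×0.4034 = 0.2999 mol/dm³.
C_M = C_{M0}e^(−k₁t) = 4.003 mol/dm³, so C_P = C_{M0}−C_M−C_N = 0.1174 mol/dm³; C_N/C_P = 2.55.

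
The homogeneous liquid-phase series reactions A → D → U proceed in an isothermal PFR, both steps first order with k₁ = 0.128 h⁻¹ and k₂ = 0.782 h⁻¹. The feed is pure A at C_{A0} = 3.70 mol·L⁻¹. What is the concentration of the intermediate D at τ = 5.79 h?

For first-order series with pure A initially, C_D(τ) = k₁C_{A0}/(k₂−k₁)·(e^(−k₁τ) − e^(−k₂τ)).
e^(−k₁τ) = e^(−0.128×5.79) = e^(−0.7411) = 0.4766; e^(−k₂τ) = e^(−4.528) = 0.01080.
C_D = 0.128×3.70/(0.782−0.128) × (0.4766−0.01080) = 0.7242×0.4658 = 0.3373 mol·L⁻¹.

0.337 mol·L⁻¹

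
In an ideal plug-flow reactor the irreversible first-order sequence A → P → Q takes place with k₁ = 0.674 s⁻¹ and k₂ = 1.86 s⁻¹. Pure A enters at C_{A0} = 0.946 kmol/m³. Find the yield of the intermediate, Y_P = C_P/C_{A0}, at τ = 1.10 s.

0.197

The intermediate concentration in a first-order A→B→C sequence is C_P = k₁C_{A0}(e^(−k₁τ) − e^(−k₂τ))/(k₂−k₁).
e^(−k₁τ) = e^(−0.674×1.10) = e^(−0.7414) = 0.4764; e^(−k₂τ) = e^(−2.046) = 0.1293.
C_P = 0.674×0.946/(1.86−0.674) × (0.4764−0.1293) = 0.5376×0.3472 = 0.1867 kmol/m³.
Y_P = C_P/C_{A0} = 0.1867/0.946 = 0.197.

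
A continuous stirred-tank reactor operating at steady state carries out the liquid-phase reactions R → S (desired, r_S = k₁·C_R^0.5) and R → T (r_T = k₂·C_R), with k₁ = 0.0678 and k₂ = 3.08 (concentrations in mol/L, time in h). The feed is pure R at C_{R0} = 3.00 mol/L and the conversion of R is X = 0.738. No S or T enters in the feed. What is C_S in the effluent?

0.0536 mol/L

Exit C_R = C_{R0}(1−X) = 3.00×0.262 = 0.7860 mol/L.
Rates in a CSTR are evaluated at the outlet concentration: r_S = 0.0678×0.7860^0.5 = 0.06011, r_T = 3.08×0.7860 = 2.421.
Fraction of consumed R going to S: r_S/(r_S+r_T) = 0.02423.
C_S = 0.02423·C_{R0}·X = 0.02423×3.00×0.738 = 0.0536 mol/L.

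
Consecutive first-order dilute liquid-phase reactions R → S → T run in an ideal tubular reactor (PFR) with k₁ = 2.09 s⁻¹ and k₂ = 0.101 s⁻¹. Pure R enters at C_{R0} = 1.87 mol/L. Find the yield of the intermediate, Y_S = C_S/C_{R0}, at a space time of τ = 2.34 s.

For first-order series with pure R initially, C_S(τ) = k₁C_{R0}/(k₂−k₁)·(e^(−k₁τ) − e^(−k₂τ)).
e^(−k₁τ) = e^(−2.09×2.34) = e^(−4.891) = 0.007517; e^(−k₂τ) = e^(−0.2363) = 0.7895.
C_S = 2.09×1.87/(0.101−2.09) × (0.007517−0.7895) = (-1.965)×(-0.7820) = 1.537 mol/L.
Y_S = C_S/C_{R0} = 1.537/1.87 = 0.822.

0.822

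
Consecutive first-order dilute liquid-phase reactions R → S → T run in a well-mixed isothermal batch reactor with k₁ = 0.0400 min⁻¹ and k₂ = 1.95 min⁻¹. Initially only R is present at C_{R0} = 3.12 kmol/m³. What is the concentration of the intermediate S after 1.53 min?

0.0582 kmol/m³

For first-order series with pure R initially, C_S(t) = k₁C_{R0}/(k₂−k₁)·(e^(−k₁t) − e^(−k₂t)).
e^(−k₁t) = e^(−0.0400×1.53) = e^(−0.06120) = 0.9406; e^(−k₂t) = e^(−2.983) = 0.05062.
C_S = 0.0400×3.12/(1.95−0.0400) × (0.9406−0.05062) = 0.06534×0.8900 = 0.05815 kmol/m³.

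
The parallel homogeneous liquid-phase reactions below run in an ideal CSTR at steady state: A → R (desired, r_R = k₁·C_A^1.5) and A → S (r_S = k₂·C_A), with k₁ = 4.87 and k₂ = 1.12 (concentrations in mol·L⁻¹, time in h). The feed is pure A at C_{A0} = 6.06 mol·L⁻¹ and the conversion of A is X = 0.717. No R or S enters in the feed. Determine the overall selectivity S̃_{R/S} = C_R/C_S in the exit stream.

5.69

Exit C_A = C_{A0}(1−X) = 6.06×0.283 = 1.715 mol·L⁻¹.
A CSTR operates uniformly at the exit composition, giving r_R = 10.94 and r_S = 1.921 (each k·C_A^n at C_A = 1.715).
Overall selectivity = C_R/C_S = r_Rτ/(r_Sτ) = r_R/r_S = 5.69.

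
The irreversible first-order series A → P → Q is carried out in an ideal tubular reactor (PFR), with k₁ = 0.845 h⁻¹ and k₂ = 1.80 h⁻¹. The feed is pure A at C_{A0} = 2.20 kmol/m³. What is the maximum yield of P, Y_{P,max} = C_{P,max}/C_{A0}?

0.240

Evaluating C_P at τ_opt = ln(k₂/k₁)/(k₂−k₁) gives C_{P,max}/C_{A0} = (k₁/k₂)^[k₂/(k₂−k₁)].
= (0.845/1.80)^(1.80/(1.80−0.845)) = (0.4694)^(1.885) = 0.2404.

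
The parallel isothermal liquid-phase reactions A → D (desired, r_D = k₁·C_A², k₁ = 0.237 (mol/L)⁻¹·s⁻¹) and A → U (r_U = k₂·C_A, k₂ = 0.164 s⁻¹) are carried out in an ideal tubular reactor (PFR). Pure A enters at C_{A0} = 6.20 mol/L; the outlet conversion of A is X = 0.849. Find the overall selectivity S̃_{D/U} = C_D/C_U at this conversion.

C_A = C_{A0}(1−X) = 0.9362 mol/L.
Along a PFR/batch, dC_U/dC_A = −r_U/(r_D+r_U) = −k₂/(k₂+k₁·C_A).
Integrating from C_{A0} to C_A: C_U = (0.164/0.237)·ln[(0.164+0.237·6.20)/(0.164+0.237·0.936)] = 0.6920·ln(1.633/0.3859) = 0.9985 mol/L.
Then C_D = (C_{A0}−C_A) − C_U = 5.264 − 0.9985 = 4.265 mol/L.
S̃_{D/U} = C_D/C_U = 4.265/0.9985 = 4.27.

4.27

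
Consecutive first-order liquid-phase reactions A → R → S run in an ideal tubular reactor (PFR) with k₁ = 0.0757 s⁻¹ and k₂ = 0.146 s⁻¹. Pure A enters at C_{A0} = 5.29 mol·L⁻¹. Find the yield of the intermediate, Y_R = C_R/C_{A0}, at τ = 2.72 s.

For first-order series with pure A initially, C_R(τ) = k₁C_{A0}/(k₂−k₁)·(e^(−k₁τ) − e^(−k₂τ)).
e^(−k₁τ) = e^(−0.0757×2.72) = e^(−0.2059) = 0.8139; e^(−k₂τ) = e^(−0.3971) = 0.6723.
C_R = 0.0757×5.29/(0.146−0.0757) × (0.8139−0.6723) = 5.696×0.1417 = 0.8069 mol·L⁻¹.
Y_R = C_R/C_{A0} = 0.8069/5.29 = 0.153.

0.153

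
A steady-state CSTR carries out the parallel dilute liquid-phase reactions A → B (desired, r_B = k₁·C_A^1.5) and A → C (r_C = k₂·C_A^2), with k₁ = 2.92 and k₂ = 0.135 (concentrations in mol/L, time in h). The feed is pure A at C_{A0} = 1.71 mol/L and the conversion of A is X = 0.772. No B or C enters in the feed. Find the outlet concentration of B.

Exit C_A = C_{A0}(1−X) = 1.71×0.228 = 0.3899 mol/L.
A CSTR operates uniformly at the exit composition, giving r_B = 0.7109 and r_C = 0.02052 (each k·C_A^n at C_A = 0.3899).
Fraction of consumed A going to B: r_B/(r_B+r_C) = 0.9719.
C_B = 0.9719·C_{A0}·X = 0.9719×1.71×0.772 = 1.28 mol/L.

1.28 mol/L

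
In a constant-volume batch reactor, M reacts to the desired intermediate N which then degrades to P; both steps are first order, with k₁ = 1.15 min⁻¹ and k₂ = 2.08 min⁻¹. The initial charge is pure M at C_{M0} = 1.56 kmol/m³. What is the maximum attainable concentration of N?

Evaluating C_N at t_opt = ln(k₂/k₁)/(k₂−k₁) gives C_{N,max}/C_{M0} = (k₁/k₂)^[k₂/(k₂−k₁)].
= (1.15/2.08)^(2.08/(2.08−1.15)) = (0.5529)^(2.237) = 0.2657.
C_{N,max} = 0.2657×1.56 = 0.414 kmol/m³.

0.414 kmol/m³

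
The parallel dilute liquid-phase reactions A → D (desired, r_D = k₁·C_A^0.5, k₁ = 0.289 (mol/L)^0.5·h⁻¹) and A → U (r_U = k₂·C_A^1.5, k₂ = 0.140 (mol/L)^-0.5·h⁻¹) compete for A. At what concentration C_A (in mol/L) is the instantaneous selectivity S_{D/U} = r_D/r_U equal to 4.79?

0.431 mol/L

S_{D/U} = (k₁/k₂)·C_A⁻¹ ⇒ C_A = (S·k₂/k₁)^(-1).
= (4.79×0.140/0.289)^(-1) = (2.320)^(-1) = 0.431 mol/L.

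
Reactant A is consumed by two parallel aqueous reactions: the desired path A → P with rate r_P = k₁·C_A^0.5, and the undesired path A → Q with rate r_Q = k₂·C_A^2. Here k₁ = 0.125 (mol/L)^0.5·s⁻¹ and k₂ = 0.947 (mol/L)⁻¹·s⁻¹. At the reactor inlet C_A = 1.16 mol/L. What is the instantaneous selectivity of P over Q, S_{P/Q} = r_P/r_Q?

0.106

S_{P/Q} = r_P/r_Q = (k₁·C_A^0.5)/(k₂·C_A^2) = (k₁/k₂)·C_A^-1.5.
= (0.125×1.160^0.5) / (0.947×1.160^2) = 0.1346/1.274 = 0.106.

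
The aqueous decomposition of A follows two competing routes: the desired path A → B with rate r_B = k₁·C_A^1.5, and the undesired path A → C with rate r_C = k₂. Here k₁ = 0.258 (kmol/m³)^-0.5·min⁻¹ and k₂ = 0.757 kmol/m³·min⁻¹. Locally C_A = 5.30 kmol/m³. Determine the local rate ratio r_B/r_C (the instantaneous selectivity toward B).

S_{B/C} = r_B/r_C = (k₁·C_A^1.5)/(k₂) = (k₁/k₂)·C_A^1.5.
= (0.258×5.300^1.5) / (0.757) = 3.148/0.7570 = 4.16.
Since the desired path is higher order in A, keeping C_A high (PFR or concentrated feed) favours B.

4.16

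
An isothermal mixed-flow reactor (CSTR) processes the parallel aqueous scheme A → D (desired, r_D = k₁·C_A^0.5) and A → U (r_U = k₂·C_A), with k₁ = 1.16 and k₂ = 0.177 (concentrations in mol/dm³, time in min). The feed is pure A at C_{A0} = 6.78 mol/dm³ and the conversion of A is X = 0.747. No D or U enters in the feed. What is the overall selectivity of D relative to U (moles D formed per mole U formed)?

Exit C_A = C_{A0}(1−X) = 6.78×0.253 = 1.715 mol/dm³.
Rates in a CSTR are evaluated at the outlet concentration: r_D = 1.16×1.715^0.5 = 1.519, r_U = 0.177×1.715 = 0.3036.
Overall selectivity = C_D/C_U = r_Dτ/(r_Uτ) = r_D/r_U = 5.00.

5.00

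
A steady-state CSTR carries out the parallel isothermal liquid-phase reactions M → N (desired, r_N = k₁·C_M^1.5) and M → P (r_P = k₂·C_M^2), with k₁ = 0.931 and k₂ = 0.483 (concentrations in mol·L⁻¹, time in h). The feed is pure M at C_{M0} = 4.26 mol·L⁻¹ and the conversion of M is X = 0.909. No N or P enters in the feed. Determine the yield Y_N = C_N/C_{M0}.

Exit C_M = C_{M0}(1−X) = 4.26×0.0910 = 0.3877 mol·L⁻¹.
Rates in a CSTR are evaluated at the outlet concentration: r_N = 0.931×0.3877^1.5 = 0.2247, r_P = 0.483×0.3877^2 = 0.07259.
Fraction of consumed M going to N: r_N/(r_N+r_P) = 0.7558.
C_N = 0.7558·C_{M0}·X = 0.7558×4.26×0.909 = 2.93 mol·L⁻¹; Y_N = C_N/C_{M0} = 0.687.

0.687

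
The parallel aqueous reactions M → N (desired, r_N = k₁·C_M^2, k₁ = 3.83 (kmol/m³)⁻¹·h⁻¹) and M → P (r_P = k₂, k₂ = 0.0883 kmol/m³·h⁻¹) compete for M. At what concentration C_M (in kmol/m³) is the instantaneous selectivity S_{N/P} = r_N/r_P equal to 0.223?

S_{N/P} = (k₁/k₂)·C_M^2 ⇒ C_M = (S·k₂/k₁)^(0.5).
= (0.223×0.0883/3.83)^(0.5) = (0.005141)^(0.5) = 0.0717 kmol/m³.

0.0717 kmol/m³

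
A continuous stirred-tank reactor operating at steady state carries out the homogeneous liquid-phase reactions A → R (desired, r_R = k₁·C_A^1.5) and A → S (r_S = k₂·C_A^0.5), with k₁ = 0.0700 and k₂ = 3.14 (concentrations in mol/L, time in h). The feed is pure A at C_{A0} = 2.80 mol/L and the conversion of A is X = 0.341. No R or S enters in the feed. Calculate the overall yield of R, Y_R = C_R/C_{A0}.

0.0135

Exit C_A = C_{A0}(1−X) = 2.80×0.659 = 1.845 mol/L.
A CSTR operates uniformly at the exit composition, giving r_R = 0.1755 and r_S = 4.265 (each k·C_A^n at C_A = 1.845).
Fraction of consumed A going to R: r_R/(r_R+r_S) = 0.03951.
C_R = 0.03951·C_{A0}·X = 0.03951×2.80×0.341 = 0.0377 mol/L; Y_R = C_R/C_{A0} = 0.0135.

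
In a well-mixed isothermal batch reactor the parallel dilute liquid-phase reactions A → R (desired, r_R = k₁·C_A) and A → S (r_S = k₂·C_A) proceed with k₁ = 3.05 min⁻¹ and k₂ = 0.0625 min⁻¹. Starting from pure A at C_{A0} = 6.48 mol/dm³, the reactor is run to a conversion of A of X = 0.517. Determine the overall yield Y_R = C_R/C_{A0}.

C_A = C_{A0}(1−X) = 3.130 mol/dm³.
Both paths are first order in A, so the instantaneous fraction to R is constant: dC_R/d(−C_A) = k₁/(k₁+k₂) = 0.9799.
C_R = 0.9799·(C_{A0}−C_A) = 0.9799×3.350 = 3.28 mol/dm³.
Y_R = C_R/C_{A0} = 3.283/6.48 = 0.507.

0.507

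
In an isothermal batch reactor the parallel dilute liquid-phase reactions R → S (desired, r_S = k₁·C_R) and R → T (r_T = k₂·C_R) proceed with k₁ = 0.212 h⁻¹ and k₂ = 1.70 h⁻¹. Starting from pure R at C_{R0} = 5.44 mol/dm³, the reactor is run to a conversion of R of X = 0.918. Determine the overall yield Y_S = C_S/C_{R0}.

C_R = C_{R0}(1−X) = 0.4461 mol/dm³.
Both paths are first order in R, so the instantaneous fraction to S is constant: dC_S/d(−C_R) = k₁/(k₁+k₂) = 0.1109.
C_S = 0.1109·(C_{R0}−C_R) = 0.1109×4.994 = 0.554 mol/dm³.
Y_S = C_S/C_{R0} = 0.5537/5.44 = 0.102.

0.102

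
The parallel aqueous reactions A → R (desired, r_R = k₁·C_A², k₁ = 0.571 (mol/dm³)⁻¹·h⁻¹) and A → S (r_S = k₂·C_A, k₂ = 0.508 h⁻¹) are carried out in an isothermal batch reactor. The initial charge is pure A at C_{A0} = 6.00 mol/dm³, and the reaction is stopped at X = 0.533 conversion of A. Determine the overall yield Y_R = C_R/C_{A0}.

0.440

C_A = C_{A0}(1−X) = 2.802 mol/dm³.
Along a PFR/batch, dC_S/dC_A = −r_S/(r_R+r_S) = −k₂/(k₂+k₁·C_A).
Integrating from C_{A0} to C_A: C_S = (0.508/0.571)·ln[(0.508+0.571·6.00)/(0.508+0.571·2.80)] = 0.8897·ln(3.934/2.108) = 0.5551 mol/dm³.
Then C_R = (C_{A0}−C_A) − C_S = 3.198 − 0.5551 = 2.643 mol/dm³.
Y_R = C_R/C_{A0} = 2.643/6.00 = 0.440.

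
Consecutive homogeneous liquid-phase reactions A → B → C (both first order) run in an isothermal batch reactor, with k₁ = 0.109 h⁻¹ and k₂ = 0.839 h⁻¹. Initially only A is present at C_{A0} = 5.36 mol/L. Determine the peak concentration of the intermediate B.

0.513 mol/L

For a first-order series the maximum intermediate yield is C_{B,max}/C_{A0} = (k₁/k₂)^[k₂/(k₂−k₁)].
= (0.109/0.839)^(0.839/(0.839−0.109)) = (0.1299)^(1.149) = 0.09579.
C_{B,max} = 0.09579×5.36 = 0.513 mol/L.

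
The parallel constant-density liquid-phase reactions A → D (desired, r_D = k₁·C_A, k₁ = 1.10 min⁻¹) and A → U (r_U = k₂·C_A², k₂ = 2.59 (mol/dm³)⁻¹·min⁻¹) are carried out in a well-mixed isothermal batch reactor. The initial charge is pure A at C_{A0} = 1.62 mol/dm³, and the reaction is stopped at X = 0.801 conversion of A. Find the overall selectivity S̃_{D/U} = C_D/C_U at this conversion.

C_A = C_{A0}(1−X) = 0.3224 mol/dm³.
Along a PFR/batch, dC_D/dC_A = −r_D/(r_D+r_U) = −k₁/(k₁+k₂·C_A).
Integrating from C_{A0} to C_A: C_D = (1.10/2.59)·ln[(1.10+2.59·1.62)/(1.10+2.59·0.322)] = 0.4247·ln(5.296/1.935) = 0.4276 mol/dm³.
C_U = (C_{A0}−C_A)−C_D = 0.8700 mol/dm³; S̃_{D/U} = 0.4276/0.8700 = 0.491.

0.491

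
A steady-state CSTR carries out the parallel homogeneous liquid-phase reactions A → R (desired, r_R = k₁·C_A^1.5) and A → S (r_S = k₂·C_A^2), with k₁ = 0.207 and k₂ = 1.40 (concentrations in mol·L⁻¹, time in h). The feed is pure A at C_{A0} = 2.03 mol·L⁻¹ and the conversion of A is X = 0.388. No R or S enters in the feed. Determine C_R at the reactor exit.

Exit C_A = C_{A0}(1−X) = 2.03×0.612 = 1.242 mol·L⁻¹.
Rates in a CSTR are evaluated at the outlet concentration: r_R = 0.207×1.242^1.5 = 0.2866, r_S = 1.40×1.242^2 = 2.161.
Fraction of consumed A going to R: r_R/(r_R+r_S) = 0.1171.
C_R = 0.1171·C_{A0}·X = 0.1171×2.03×0.388 = 0.0922 mol·L⁻¹.

0.0922 mol·L⁻¹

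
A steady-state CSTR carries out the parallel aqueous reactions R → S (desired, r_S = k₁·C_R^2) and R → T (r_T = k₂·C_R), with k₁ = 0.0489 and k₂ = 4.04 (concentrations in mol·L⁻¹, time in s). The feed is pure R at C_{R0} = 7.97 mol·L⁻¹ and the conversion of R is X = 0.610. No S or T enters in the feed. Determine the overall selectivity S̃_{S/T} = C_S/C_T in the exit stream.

0.0376

Exit C_R = C_{R0}(1−X) = 7.97×0.390 = 3.108 mol·L⁻¹.
In a CSTR the entire volume is at exit conditions, so r_S = 0.0489×3.108^2 = 0.4724 and r_T = 4.04×3.108 = 12.56.
Overall selectivity = C_S/C_T = r_Sτ/(r_Tτ) = r_S/r_T = 0.0376.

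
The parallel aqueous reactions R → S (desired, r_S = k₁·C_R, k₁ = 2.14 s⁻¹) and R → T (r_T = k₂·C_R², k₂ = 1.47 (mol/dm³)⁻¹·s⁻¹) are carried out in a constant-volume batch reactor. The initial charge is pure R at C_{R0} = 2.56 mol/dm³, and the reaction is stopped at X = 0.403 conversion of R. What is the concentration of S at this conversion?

0.432 mol/dm³

C_R = C_{R0}(1−X) = 1.528 mol/dm³.
Along a PFR/batch, dC_S/dC_R = −r_S/(r_S+r_T) = −k₁/(k₁+k₂·C_R).
Integrating from C_{R0} to C_R: C_S = (2.14/1.47)·ln[(2.14+1.47·2.56)/(2.14+1.47·1.53)] = 1.456·ln(5.903/4.387) = 0.4323 mol/dm³.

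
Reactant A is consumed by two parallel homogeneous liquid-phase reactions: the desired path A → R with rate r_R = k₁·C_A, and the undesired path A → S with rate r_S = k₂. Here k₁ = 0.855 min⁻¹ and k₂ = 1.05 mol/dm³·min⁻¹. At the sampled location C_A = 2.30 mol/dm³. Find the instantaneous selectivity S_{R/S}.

S_{R/S} = r_R/r_S = (k₁·C_A)/(k₂) = (k₁/k₂)·C_A.
= (0.855×2.300) / (1.05) = 1.966/1.050 = 1.87.

1.87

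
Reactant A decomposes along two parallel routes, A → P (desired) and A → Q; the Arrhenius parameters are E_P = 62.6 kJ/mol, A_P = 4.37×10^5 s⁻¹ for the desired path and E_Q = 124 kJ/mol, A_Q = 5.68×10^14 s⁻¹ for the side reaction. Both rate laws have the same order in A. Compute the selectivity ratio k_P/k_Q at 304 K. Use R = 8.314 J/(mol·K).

Since both paths have the same order in A, the concentration cancels and S_{P/Q} = k_P/k_Q = (A_P/A_Q)·exp[(E_Q−E_P)/(RT)].
(E_Q−E_P)/(RT) = (124−62.6)×10³/(8.314×304) = 61400/2527 = 24.29.
k_P/k_Q = (4.37×10^5/5.68×10^14)·exp(24.29) = 7.694×10^-10 × 3.551×10^10 = 27.3.
Since E_P < E_Q, lowering the temperature improves selectivity toward P.

27.3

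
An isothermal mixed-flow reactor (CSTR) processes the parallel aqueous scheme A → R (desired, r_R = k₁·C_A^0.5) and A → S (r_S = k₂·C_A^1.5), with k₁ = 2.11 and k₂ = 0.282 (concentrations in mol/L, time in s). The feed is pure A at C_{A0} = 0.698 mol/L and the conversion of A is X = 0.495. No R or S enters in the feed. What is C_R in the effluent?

Exit C_A = C_{A0}(1−X) = 0.698×0.505 = 0.3525 mol/L.
Rates in a CSTR are evaluated at the outlet concentration: r_R = 2.11×0.3525^0.5 = 1.253, r_S = 0.282×0.3525^1.5 = 0.05902.
Fraction of consumed A going to R: r_R/(r_R+r_S) = 0.9550.
C_R = 0.9550·C_{A0}·X = 0.9550×0.698×0.495 = 0.330 mol/L.

0.330 mol/L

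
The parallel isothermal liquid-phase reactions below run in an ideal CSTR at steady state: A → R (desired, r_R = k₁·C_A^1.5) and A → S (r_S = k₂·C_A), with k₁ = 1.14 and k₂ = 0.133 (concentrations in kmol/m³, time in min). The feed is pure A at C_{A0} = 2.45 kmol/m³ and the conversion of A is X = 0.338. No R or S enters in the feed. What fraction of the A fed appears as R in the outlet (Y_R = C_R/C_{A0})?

0.310

Exit C_A = C_{A0}(1−X) = 2.45×0.662 = 1.622 kmol/m³.
A CSTR operates uniformly at the exit composition, giving r_R = 2.355 and r_S = 0.2157 (each k·C_A^n at C_A = 1.622).
Fraction of consumed A going to R: r_R/(r_R+r_S) = 0.9161.
C_R = 0.9161·C_{A0}·X = 0.9161×2.45×0.338 = 0.759 kmol/m³; Y_R = C_R/C_{A0} = 0.310.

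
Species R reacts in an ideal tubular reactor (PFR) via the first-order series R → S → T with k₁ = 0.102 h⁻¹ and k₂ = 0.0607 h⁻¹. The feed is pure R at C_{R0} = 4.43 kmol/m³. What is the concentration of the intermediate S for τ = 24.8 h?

1.56 kmol/m³

Solving the coupled first-order balances gives C_S(τ) = [k₁/(k₂−k₁)]·C_{R0}·(e^(−k₁τ) − e^(−k₂τ)).
e^(−k₁τ) = e^(−0.102×24.8) = e^(−2.530) = 0.07969; e^(−k₂τ) = e^(−1.505) = 0.2219.
C_S = 0.102×4.43/(0.0607−0.102) × (0.07969−0.2219) = (-10.94)×(-0.1422) = 1.556 kmol/m³.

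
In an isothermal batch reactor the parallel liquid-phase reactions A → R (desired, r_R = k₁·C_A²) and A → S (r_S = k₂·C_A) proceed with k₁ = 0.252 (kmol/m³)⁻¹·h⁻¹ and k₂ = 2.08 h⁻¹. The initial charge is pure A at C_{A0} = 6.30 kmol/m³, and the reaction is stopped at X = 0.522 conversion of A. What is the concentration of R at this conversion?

C_A = C_{A0}(1−X) = 3.011 kmol/m³.
Along a PFR/batch, dC_S/dC_A = −r_S/(r_R+r_S) = −k₂/(k₂+k₁·C_A).
Integrating from C_{A0} to C_A: C_S = (2.08/0.252)·ln[(2.08+0.252·6.30)/(2.08+0.252·3.01)] = 8.254·ln(3.668/2.839) = 2.114 kmol/m³.
Then C_R = (C_{A0}−C_A) − C_S = 3.289 − 2.114 = 1.175 kmol/m³.

1.17 kmol/m³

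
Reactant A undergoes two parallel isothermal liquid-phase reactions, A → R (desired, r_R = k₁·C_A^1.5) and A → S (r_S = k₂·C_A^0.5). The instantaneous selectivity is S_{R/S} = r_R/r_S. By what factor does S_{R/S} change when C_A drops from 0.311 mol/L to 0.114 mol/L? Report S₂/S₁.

S_{R/S} = (k₁/k₂)·C_A, so S₂/S₁ = (C_{A,2}/C_{A,1}).
= 0.114/0.311 = 0.367.

0.367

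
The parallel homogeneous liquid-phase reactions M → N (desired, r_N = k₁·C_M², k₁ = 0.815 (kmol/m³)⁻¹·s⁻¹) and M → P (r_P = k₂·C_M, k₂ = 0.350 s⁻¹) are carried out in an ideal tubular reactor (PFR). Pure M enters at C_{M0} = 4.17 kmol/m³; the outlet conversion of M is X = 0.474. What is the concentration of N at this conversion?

C_M = C_{M0}(1−X) = 2.193 kmol/m³.
Along a PFR/batch, dC_P/dC_M = −r_P/(r_N+r_P) = −k₂/(k₂+k₁·C_M).
Integrating from C_{M0} to C_M: C_P = (0.350/0.815)·ln[(0.350+0.815·4.17)/(0.350+0.815·2.19)] = 0.4294·ln(3.749/2.138) = 0.2412 kmol/m³.
Then C_N = (C_{M0}−C_M) − C_P = 1.977 − 0.2412 = 1.735 kmol/m³.

1.74 kmol/m³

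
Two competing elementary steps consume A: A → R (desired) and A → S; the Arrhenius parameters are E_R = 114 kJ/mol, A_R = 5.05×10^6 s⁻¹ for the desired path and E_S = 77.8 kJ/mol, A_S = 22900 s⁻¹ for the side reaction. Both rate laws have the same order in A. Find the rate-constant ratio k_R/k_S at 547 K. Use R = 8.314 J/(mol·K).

0.0770

k_R/k_S = (A_R/A_S)·exp[−(E_R−E_S)/(RT)] = (A_R/A_S)·exp[(E_S−E_R)/(RT)].
(E_S−E_R)/(RT) = (77.8−114)×10³/(8.314×547) = -36200/4548 = -7.960.
k_R/k_S = (5.05×10^6/22900)·exp(-7.960) = 220.5 × 3.492×10^-4 = 0.0770.
Since E_R > E_S, raising the temperature improves selectivity toward R.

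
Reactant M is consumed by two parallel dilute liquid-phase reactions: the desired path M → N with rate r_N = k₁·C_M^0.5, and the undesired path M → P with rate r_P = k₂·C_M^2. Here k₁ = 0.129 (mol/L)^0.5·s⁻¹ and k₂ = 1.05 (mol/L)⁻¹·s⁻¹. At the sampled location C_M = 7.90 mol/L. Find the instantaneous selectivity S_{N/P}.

0.00553

S_{N/P} = r_N/r_P = (k₁·C_M^0.5)/(k₂·C_M^2) = (k₁/k₂)·C_M^-1.5.
= (0.129×7.900^0.5) / (1.05×7.900^2) = 0.3626/65.53 = 0.00553.
The undesired path is higher order in M, so low C_M (CSTR or dilute feed) favours N.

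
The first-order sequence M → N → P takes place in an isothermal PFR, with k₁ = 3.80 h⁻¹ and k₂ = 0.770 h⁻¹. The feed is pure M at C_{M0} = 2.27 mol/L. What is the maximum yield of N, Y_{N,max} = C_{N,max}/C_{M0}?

At the optimum, C_{N,max}/C_{M0} = (k₁/k₂)^[k₂/(k₂−k₁)].
= (3.80/0.770)^(0.770/(0.770−3.80)) = (4.935)^(-0.2541) = 0.6665.

0.667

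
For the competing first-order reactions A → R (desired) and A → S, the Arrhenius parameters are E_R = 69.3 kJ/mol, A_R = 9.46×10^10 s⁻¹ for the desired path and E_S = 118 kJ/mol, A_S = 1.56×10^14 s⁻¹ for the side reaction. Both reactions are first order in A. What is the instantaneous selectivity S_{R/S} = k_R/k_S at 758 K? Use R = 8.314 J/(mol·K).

1.38

With equal orders, S_{R/S} = k_R/k_S = (A_R/A_S)·exp[(E_S−E_R)/(RT)].
(E_S−E_R)/(RT) = (118−69.3)×10³/(8.314×758) = 48700/6302 = 7.728.
k_R/k_S = (9.46×10^10/1.56×10^14)·exp(7.728) = 6.064×10^-4 × 2270 = 1.38.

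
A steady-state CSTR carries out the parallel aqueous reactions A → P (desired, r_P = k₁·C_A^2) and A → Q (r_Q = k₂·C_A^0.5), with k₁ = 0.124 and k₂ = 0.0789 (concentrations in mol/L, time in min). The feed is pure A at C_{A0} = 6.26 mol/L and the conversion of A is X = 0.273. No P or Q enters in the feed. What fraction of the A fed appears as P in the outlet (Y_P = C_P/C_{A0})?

Exit C_A = C_{A0}(1−X) = 6.26×0.727 = 4.551 mol/L.
A CSTR operates uniformly at the exit composition, giving r_P = 2.568 and r_Q = 0.1683 (each k·C_A^n at C_A = 4.551).
Fraction of consumed A going to P: r_P/(r_P+r_Q) = 0.9385.
C_P = 0.9385·C_{A0}·X = 0.9385×6.26×0.273 = 1.60 mol/L; Y_P = C_P/C_{A0} = 0.256.

0.256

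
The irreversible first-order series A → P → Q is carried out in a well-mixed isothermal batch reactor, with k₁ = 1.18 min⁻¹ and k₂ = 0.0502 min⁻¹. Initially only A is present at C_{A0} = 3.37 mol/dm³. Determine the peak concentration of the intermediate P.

At the optimum, C_{P,max}/C_{A0} = (k₁/k₂)^[k₂/(k₂−k₁)].
= (1.18/0.0502)^(0.0502/(0.0502−1.18)) = (23.51)^(-0.04443) = 0.8691.
C_{P,max} = 0.8691×3.37 = 2.93 mol/dm³.

2.93 mol/dm³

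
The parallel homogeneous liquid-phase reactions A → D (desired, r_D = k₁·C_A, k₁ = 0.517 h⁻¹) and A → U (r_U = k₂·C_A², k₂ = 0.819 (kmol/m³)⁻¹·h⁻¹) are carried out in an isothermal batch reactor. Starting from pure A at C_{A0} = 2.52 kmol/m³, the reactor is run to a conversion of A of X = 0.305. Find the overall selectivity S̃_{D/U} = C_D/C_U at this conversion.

0.298

C_A = C_{A0}(1−X) = 1.751 kmol/m³.
Along a PFR/batch, dC_D/dC_A = −r_D/(r_D+r_U) = −k₁/(k₁+k₂·C_A).
Integrating from C_{A0} to C_A: C_D = (0.517/0.819)·ln[(0.517+0.819·2.52)/(0.517+0.819·1.75)] = 0.6313·ln(2.581/1.951) = 0.1765 kmol/m³.
C_U = (C_{A0}−C_A)−C_D = 0.5921 kmol/m³; S̃_{D/U} = 0.1765/0.5921 = 0.298.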